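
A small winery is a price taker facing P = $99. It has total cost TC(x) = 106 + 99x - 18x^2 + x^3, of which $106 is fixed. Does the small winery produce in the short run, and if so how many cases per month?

Produce at x = 12

Variable cost is VC = 99x - 18x^2 + x^3, so AVC = VC/x = 99 - 18x + x^2 and MC = dTC/dx = 99 - 36x + 3x^2.
AVC hits its minimum where MC = AVC, at x = 9, giving min AVC = 99 - 18·9 + 9^2 = $18.
Because $99 ≥ $18, revenue can cover variable cost; the firm operates.
P = MC gives -36x + 3x^2 = 0, with roots 0 and 12. Take the larger (rising MC): x* = 12.
Check: AVC at x = 12 is $27 ≤ P, so revenue covers variable cost.
Profit = P·x − TC = 99·12 − 430 = $758.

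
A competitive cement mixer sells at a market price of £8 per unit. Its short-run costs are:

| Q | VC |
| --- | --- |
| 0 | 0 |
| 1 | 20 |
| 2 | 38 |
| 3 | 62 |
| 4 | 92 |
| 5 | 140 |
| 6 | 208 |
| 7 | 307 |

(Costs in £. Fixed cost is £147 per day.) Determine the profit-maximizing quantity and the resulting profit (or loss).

Profit at each row (π = 8Q − TC): Q=0: -147; Q=1: -159; Q=2: -169; Q=3: -185; Q=4: -207; Q=5: -247; Q=6: -307; Q=7: -398.
Profit is highest at Q = 0. Equivalently, the lowest AVC in the table is 38/2 ≈ £19 at Q = 2, and P = £8 falls below it — price never covers variable cost, so the firm shuts down and loses only its fixed cost.

Q = 0 (shut down); profit = -£147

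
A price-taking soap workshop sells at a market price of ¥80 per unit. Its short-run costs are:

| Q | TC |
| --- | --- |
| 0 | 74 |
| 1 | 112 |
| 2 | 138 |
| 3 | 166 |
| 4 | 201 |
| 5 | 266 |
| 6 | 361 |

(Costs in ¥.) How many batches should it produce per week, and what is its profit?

Tabulate TR − TC: Q=0: -74; Q=1: -32; Q=2: 22; Q=3: 74; Q=4: 119; Q=5: 134; Q=6: 119.
Profit is maximized at Q = 5. AVC there is 192/5 = ¥38.40 ≤ P, so producing beats shutting down (which would give -¥74).

Q = 5; profit = ¥134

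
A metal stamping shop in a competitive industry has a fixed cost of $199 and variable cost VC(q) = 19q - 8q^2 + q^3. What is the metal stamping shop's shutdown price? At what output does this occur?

Short-run supply begins at min AVC. From VC = 19q - 8q^2 + q^3, AVC = 19 - 8q + q^2.
At the minimum of AVC, MC = AVC. MC = 19 - 16q + 3q^2; setting MC = AVC gives 2q^2 - 8q = 0, so q = 4. min AVC = 3.
For P < $3 the firm produces nothing.

$3 per unit, at q = 4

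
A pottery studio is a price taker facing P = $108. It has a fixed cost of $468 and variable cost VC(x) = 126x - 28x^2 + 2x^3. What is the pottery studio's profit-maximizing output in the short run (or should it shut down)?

Produce at x = 9

From TC, MC = TC'(x) = 126 - 56x + 6x^2 and AVC = VC/x = 126 - 28x + 2x^2.
AVC is minimized where dAVC/dx = -28 + 4x = 0, at x = 7; min AVC = 126 - 28·7 + 2·7^2 = $28.
Since P = $108 ≥ min AVC = $28, price covers variable cost and the firm should produce.
P = MC gives 18 - 56x + 6x^2 = 0, with roots 1/3 and 9. Take the larger (rising MC): x* = 9.
Check: AVC at x = 9 is $36 ≤ P, so revenue covers variable cost.
Profit = P·x − TC = 108·9 − 792 = $180.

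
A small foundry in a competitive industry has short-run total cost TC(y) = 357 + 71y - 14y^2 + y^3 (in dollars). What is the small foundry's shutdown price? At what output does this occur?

The firm shuts down when price falls below the minimum of average variable cost. AVC = VC/y = 71 - 14y + y^2.
At the minimum of AVC, MC = AVC. MC = 71 - 28y + 3y^2; setting MC = AVC gives 2y^2 - 14y = 0, so y = 7. min AVC = 22.
The firm shuts down for any P below $22.

$22 per unit, at y = 7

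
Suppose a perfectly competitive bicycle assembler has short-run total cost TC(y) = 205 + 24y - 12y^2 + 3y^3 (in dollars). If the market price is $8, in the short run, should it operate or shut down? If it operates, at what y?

Variable cost is VC = 24y - 12y^2 + 3y^3, so AVC = VC/y = 24 - 12y + 3y^2 and MC = dTC/dy = 24 - 24y + 9y^2.
AVC is minimized where dAVC/dy = -12 + 6y = 0, at y = 2; min AVC = 24 - 12·2 + 3·2^2 = $12.
P = $8 lies below min AVC = $12; no output level covers variable cost.
Best response: produce nothing and absorb the $205 fixed cost.

Shut down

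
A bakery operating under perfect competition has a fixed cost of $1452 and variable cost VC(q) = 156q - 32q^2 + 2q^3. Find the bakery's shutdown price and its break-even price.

Shutdown price = min AVC. AVC = 156 - 32q + 2q^2, with vertex at q = 8 and minimum $28.
ATC = 1452/q + 156 - 32q + 2q^2. Setting dATC/dq = −1452/q^2 − 32 + 4q = 0 gives q = 11 (since 4·11^3 − 32·11^2 = 1452).
min ATC = 1452/11 + 156 − 32·11 + 2·11^2 = $178. That is the break-even price.
Between these two prices the firm operates at a loss; above $178 it earns a profit.

Shutdown price = $28; break-even price = $178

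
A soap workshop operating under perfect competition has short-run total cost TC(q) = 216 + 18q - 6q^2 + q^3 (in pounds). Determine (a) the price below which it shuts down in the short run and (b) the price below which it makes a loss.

Shutdown price = £9; break-even price = £54

AVC = 18 - 6q + q^2; minimized at q = 3, giving min AVC = £9. That is the shutdown price.
ATC = 216/q + 18 - 6q + q^2. Setting dATC/dq = −216/q^2 − 6 + 2q = 0 gives q = 6 (since 2·6^3 − 6·6^2 = 216).
min ATC = 216/6 + 18 − 6·6 + 6^2 = £54. That is the break-even price.
For £9 ≤ P < £54 the firm produces at a loss; below £9 it shuts down.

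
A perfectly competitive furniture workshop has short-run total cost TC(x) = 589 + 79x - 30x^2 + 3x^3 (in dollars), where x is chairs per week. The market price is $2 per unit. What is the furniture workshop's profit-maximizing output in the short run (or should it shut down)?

Shut down

Variable cost is VC = 79x - 30x^2 + 3x^3, so AVC = VC/x = 79 - 30x + 3x^2 and MC = dTC/dx = 79 - 60x + 9x^2.
The AVC parabola has its vertex at x = 30/6 = 5, where AVC = 79 - 30·5 + 3·5^2 = $4.
P = $2 lies below min AVC = $4; no output level covers variable cost.
The firm minimizes its loss by shutting down and losing only its fixed cost of $589.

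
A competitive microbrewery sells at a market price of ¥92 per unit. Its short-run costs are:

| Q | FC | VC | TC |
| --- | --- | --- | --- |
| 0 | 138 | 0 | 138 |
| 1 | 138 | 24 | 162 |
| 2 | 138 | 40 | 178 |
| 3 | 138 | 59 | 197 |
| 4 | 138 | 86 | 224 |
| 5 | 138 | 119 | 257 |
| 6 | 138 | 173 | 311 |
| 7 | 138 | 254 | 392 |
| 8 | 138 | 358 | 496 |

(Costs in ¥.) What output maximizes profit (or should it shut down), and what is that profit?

Q = 7; profit = ¥252

Compute π = P·Q − TC at each output: Q=0: -138; Q=1: -70; Q=2: 6; Q=3: 79; Q=4: 144; Q=5: 203; Q=6: 241; Q=7: 252; Q=8: 240.
Profit is maximized at Q = 7. AVC there is 254/7 = ¥36.29 ≤ P, so producing beats shutting down (which would give -¥138).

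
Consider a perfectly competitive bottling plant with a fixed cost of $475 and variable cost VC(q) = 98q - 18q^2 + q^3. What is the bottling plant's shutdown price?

$17 per unit

The shutdown price is the minimum of AVC. VC = 98q - 18q^2 + q^3, so AVC = 98 - 18q + q^2.
At the minimum of AVC, MC = AVC. MC = 98 - 36q + 3q^2; setting MC = AVC gives 2q^2 - 18q = 0, so q = 9. min AVC = 17.
For P < $17 the firm produces nothing.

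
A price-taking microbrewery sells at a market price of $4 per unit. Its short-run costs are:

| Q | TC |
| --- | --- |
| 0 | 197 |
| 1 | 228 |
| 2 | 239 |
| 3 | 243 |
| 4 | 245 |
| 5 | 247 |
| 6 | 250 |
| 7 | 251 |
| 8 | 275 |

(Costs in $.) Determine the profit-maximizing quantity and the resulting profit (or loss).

Q = 0 (shut down); profit = -$197

Compute π = P·Q − TC at each output: Q=0: -197; Q=1: -224; Q=2: -231; Q=3: -231; Q=4: -229; Q=5: -227; Q=6: -226; Q=7: -223; Q=8: -243.
Profit is highest at Q = 0. Equivalently, the lowest AVC in the table is 54/7 ≈ $7.71 at Q = 7, and P = $4 falls below it — price never covers variable cost, so the firm shuts down and loses only its fixed cost.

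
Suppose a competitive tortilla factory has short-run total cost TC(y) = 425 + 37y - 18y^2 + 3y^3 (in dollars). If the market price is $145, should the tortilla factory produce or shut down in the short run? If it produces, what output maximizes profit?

Produce at y = 6

Variable cost is VC = 37y - 18y^2 + 3y^3, so AVC = VC/y = 37 - 18y + 3y^2 and MC = dTC/dy = 37 - 36y + 9y^2.
The AVC parabola has its vertex at y = 18/6 = 3, where AVC = 37 - 18·3 + 3·3^2 = $10.
Since P = $145 ≥ min AVC = $10, price covers variable cost and the firm should produce.
P = MC gives -108 - 36y + 9y^2 = 0, with roots -2 and 6. Take the larger (rising MC): y* = 6.
Check: AVC at y = 6 is $37 ≤ P, so revenue covers variable cost.
Profit = P·y − TC = 145·6 − 647 = $223.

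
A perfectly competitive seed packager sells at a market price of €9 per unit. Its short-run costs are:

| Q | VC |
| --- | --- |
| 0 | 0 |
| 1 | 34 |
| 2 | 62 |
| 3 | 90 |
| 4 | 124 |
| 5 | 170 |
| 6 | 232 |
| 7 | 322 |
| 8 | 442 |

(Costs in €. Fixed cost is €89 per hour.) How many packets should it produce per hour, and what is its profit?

Tabulate TR − TC: Q=0: -89; Q=1: -114; Q=2: -133; Q=3: -152; Q=4: -177; Q=5: -214; Q=6: -267; Q=7: -348; Q=8: -459.
Profit is highest at Q = 0. Equivalently, the lowest AVC in the table is 90/3 ≈ €30 at Q = 3, and P = €9 falls below it — price never covers variable cost, so the firm shuts down and loses only its fixed cost.

Q = 0 (shut down); profit = -€89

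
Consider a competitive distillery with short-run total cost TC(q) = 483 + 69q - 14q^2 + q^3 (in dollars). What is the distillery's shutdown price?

$20 per unit

Short-run supply begins at min AVC. From VC = 69q - 14q^2 + q^3, AVC = 69 - 14q + q^2.
dAVC/dq = -14 + 2q = 0 gives q = 7. min AVC = 69 - 14·7 + 7^2 = 20.
So the shutdown price is $20.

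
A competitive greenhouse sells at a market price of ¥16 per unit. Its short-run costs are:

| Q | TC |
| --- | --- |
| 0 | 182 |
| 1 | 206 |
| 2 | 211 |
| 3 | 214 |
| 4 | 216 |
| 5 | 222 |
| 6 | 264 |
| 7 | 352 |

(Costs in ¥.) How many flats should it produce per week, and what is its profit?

Profit at each row (π = 16Q − TC): Q=0: -182; Q=1: -190; Q=2: -179; Q=3: -166; Q=4: -152; Q=5: -142; Q=6: -168; Q=7: -240.
Profit is maximized at Q = 5. AVC there is 40/5 = ¥8 ≤ P, so producing beats shutting down (which would give -¥182).

Q = 5; profit = -¥142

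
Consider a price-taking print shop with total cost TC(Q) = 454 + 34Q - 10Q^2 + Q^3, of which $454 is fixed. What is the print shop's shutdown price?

$9 per unit

Short-run supply begins at min AVC. From VC = 34Q - 10Q^2 + Q^3, AVC = 34 - 10Q + Q^2.
dAVC/dQ = -10 + 2Q = 0 gives Q = 5. min AVC = 34 - 10·5 + 5^2 = 9.
So the shutdown price is $9.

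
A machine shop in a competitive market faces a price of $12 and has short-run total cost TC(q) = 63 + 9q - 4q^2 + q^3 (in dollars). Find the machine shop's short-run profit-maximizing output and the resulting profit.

Profit = -$45 at q = 3

AVC = 9 - 4q + q^2; min AVC = $5 at q = 2. Since P = $12 ≥ min AVC, the firm produces.
With MC = 9 - 8q + 3q^2, P = MC on the upward-sloping part at q* = 3.
TR = 12·3 = 36. TC = 63 + 18 = 81. Profit = 36 − 81 = -$45.
By producing, the firm covers all variable cost plus $18 of fixed cost; shutting down would lose the full $63.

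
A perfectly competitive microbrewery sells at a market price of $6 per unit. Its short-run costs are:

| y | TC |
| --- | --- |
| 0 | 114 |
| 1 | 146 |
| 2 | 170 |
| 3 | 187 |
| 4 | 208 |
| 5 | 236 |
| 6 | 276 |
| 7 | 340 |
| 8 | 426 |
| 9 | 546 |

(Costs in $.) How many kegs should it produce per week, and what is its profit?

y = 0 (shut down); profit = -$114

Profit at each row (π = 6y − TC): y=0: -114; y=1: -140; y=2: -158; y=3: -169; y=4: -184; y=5: -206; y=6: -240; y=7: -298; y=8: -378; y=9: -492.
Profit is highest at y = 0. Equivalently, the lowest AVC in the table is 94/4 ≈ $23.50 at y = 4, and P = $6 falls below it — price never covers variable cost, so the firm shuts down and loses only its fixed cost.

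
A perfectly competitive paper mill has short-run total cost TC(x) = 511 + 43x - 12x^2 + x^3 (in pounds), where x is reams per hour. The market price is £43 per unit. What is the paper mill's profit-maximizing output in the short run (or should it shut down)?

Variable cost is VC = 43x - 12x^2 + x^3, so AVC = VC/x = 43 - 12x + x^2 and MC = dTC/dx = 43 - 24x + 3x^2.
AVC hits its minimum where MC = AVC, at x = 6, giving min AVC = 43 - 12·6 + 6^2 = £7.
P = £43 exceeds min AVC = £7, so the firm stays open.
P = MC gives -24x + 3x^2 = 0, with roots 0 and 8. Take the larger (rising MC): x* = 8.
Check: AVC at x = 8 is £11 ≤ P, so revenue covers variable cost.
Profit = P·x − TC = 43·8 − 599 = -£255, a loss, but smaller than the £511 fixed cost the firm would lose by shutting down.

Produce at x = 8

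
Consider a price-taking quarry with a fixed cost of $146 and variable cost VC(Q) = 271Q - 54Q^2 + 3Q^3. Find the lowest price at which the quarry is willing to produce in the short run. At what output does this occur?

$28 per unit, at Q = 9

The firm shuts down when price falls below the minimum of average variable cost. AVC = VC/Q = 271 - 54Q + 3Q^2.
At the minimum of AVC, MC = AVC. MC = 271 - 108Q + 9Q^2; setting MC = AVC gives 6Q^2 - 54Q = 0, so Q = 9. min AVC = 28.
The firm shuts down for any P below $28.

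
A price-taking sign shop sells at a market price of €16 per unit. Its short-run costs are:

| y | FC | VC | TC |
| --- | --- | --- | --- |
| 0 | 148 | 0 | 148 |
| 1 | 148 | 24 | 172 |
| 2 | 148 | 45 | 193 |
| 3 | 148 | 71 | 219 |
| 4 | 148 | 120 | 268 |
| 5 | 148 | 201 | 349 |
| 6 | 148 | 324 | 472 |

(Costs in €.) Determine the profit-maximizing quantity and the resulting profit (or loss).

y = 0 (shut down); profit = -€148

Tabulate TR − TC: y=0: -148; y=1: -156; y=2: -161; y=3: -171; y=4: -204; y=5: -269; y=6: -376.
Profit is highest at y = 0. Equivalently, the lowest AVC in the table is 45/2 ≈ €22.50 at y = 2, and P = €16 falls below it — price never covers variable cost, so the firm shuts down and loses only its fixed cost.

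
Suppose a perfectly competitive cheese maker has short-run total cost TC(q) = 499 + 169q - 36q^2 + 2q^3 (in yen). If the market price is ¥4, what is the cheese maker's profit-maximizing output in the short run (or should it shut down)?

Strip out fixed cost: VC = 169q - 36q^2 + 2q^3. Then AVC = 169 - 36q + 2q^2 and MC = 169 - 72q + 6q^2.
AVC is minimized where dAVC/dq = -36 + 4q = 0, at q = 9; min AVC = 169 - 36·9 + 2·9^2 = ¥7.
P = ¥4 lies below min AVC = ¥7; no output level covers variable cost.
Best response: produce nothing and absorb the ¥499 fixed cost.

Shut down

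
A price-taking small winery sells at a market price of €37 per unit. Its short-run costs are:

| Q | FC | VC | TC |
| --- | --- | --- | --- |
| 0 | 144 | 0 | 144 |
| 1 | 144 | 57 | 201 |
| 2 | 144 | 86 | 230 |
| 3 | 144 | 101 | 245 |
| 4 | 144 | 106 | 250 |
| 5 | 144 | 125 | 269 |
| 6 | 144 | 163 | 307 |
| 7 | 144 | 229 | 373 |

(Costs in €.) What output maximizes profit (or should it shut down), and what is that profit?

Q = 5; profit = -€84

Profit at each row (π = 37Q − TC): Q=0: -144; Q=1: -164; Q=2: -156; Q=3: -134; Q=4: -102; Q=5: -84; Q=6: -85; Q=7: -114.
Profit is maximized at Q = 5. AVC there is 125/5 = €25 ≤ P, so producing beats shutting down (which would give -€144).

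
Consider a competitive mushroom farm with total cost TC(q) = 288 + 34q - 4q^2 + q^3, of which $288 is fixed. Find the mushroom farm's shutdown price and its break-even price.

Shutdown price = min AVC. AVC = 34 - 4q + q^2, with vertex at q = 2 and minimum $30.
ATC = 288/q + 34 - 4q + q^2. Setting dATC/dq = −288/q^2 − 4 + 2q = 0 gives q = 6 (since 2·6^3 − 4·6^2 = 288).
min ATC = 288/6 + 34 − 4·6 + 6^2 = $94. That is the break-even price.
Between these two prices the firm operates at a loss; above $94 it earns a profit.

Shutdown price = $30; break-even price = $94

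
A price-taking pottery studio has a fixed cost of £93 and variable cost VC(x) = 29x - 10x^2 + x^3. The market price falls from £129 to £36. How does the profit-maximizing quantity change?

MC = 29 - 20x + 3x^2; the shutdown threshold is min AVC = £4 (at x = 5).
At P = £129 ≥ min AVC, set P = MC on the rising branch: x = 10.
At P = £36 ≥ min AVC, set P = MC: x = 7. The firm stays open but cuts output.

Output falls from 10 to 7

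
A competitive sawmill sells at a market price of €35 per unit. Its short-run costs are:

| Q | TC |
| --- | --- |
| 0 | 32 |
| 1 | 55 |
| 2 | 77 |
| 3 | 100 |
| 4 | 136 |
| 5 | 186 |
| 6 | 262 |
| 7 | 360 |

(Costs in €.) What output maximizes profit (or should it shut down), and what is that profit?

Compute π = P·Q − TC at each output: Q=0: -32; Q=1: -20; Q=2: -7; Q=3: 5; Q=4: 4; Q=5: -11; Q=6: -52; Q=7: -115.
Profit is maximized at Q = 3. AVC there is 68/3 = €22.67 ≤ P, so producing beats shutting down (which would give -€32).

Q = 3; profit = €5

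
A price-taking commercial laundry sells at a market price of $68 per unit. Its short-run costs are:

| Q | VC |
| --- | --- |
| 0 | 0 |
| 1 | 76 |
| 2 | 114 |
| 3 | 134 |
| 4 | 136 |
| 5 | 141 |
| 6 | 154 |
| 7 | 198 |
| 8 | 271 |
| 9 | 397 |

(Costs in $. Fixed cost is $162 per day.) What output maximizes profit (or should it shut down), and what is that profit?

Compute π = P·Q − TC at each output: Q=0: -162; Q=1: -170; Q=2: -140; Q=3: -92; Q=4: -26; Q=5: 37; Q=6: 92; Q=7: 116; Q=8: 111; Q=9: 53.
Profit is maximized at Q = 7. AVC there is 198/7 = $28.29 ≤ P, so producing beats shutting down (which would give -$162).

Q = 7; profit = $116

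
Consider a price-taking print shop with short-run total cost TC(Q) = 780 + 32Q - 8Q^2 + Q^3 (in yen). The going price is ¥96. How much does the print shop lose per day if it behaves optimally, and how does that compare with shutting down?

AVC = 32 - 8Q + Q^2 has its minimum ¥16 at Q = 4; price ¥96 clears that bar, so the firm operates.
MC = 32 - 16Q + 3Q^2. Setting P = MC and taking the root on the rising branch gives Q* = 8.
TR = 96·8 = 768. TC = 780 + 256 = 1036. Profit = 768 − 1036 = -¥268.
Shutting down would mean losing the fixed cost of ¥780, so operating at a loss of ¥268 is better by ¥512.

Profit = -¥268 at Q = 8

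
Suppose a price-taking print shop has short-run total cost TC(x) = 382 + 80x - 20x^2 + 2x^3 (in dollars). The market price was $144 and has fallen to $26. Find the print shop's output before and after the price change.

Output falls from 8 to 0 (the firm shuts down)

AVC = 80 - 20x + 2x^2, minimized at x = 5 where min AVC = $30. MC = 80 - 40x + 6x^2.
At P = $144 ≥ min AVC, set P = MC on the rising branch: x = 8.
At P = $26 < min AVC = $30, price no longer covers variable cost at any output, so the firm shuts down: x = 0.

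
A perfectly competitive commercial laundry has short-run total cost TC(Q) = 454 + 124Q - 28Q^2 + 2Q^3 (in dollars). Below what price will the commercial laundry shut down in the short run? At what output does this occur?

$26 per unit, at Q = 7

The shutdown price is the minimum of AVC. VC = 124Q - 28Q^2 + 2Q^3, so AVC = 124 - 28Q + 2Q^2.
dAVC/dQ = -28 + 4Q = 0 gives Q = 7. min AVC = 124 - 28·7 + 2·7^2 = 26.
The firm shuts down for any P below $26.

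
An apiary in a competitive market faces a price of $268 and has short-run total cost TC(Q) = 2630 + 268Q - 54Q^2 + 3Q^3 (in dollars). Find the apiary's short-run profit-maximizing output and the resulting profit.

Profit = -$38 at Q = 12

AVC = 268 - 54Q + 3Q^2 has its minimum $25 at Q = 9; price $268 clears that bar, so the firm operates.
MC = 268 - 108Q + 9Q^2. Setting P = MC and taking the root on the rising branch gives Q* = 12.
TR = 268·12 = 3216. TC = 2630 + 624 = 3254. Profit = 3216 − 3254 = -$38.
By producing, the firm covers all variable cost plus $2592 of fixed cost; shutting down would lose the full $2630.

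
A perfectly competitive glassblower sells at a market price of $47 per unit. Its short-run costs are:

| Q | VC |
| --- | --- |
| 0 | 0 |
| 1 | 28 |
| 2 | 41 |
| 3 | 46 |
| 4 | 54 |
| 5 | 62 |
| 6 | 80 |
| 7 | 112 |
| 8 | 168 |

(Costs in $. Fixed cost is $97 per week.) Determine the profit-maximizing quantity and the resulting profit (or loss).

Q = 7; profit = $120

Profit at each row (π = 47Q − TC): Q=0: -97; Q=1: -78; Q=2: -44; Q=3: -2; Q=4: 37; Q=5: 76; Q=6: 105; Q=7: 120; Q=8: 111.
Profit is maximized at Q = 7. AVC there is 112/7 = $16 ≤ P, so producing beats shutting down (which would give -$97).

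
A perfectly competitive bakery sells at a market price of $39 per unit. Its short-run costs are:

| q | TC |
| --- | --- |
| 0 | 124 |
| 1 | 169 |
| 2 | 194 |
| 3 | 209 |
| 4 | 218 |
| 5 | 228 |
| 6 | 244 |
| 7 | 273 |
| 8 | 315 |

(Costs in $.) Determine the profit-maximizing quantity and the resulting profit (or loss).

q = 7; profit = $0

Compute π = P·q − TC at each output: q=0: -124; q=1: -130; q=2: -116; q=3: -92; q=4: -62; q=5: -33; q=6: -10; q=7: 0; q=8: -3.
Profit is maximized at q = 7. AVC there is 149/7 = $21.29 ≤ P, so producing beats shutting down (which would give -$124).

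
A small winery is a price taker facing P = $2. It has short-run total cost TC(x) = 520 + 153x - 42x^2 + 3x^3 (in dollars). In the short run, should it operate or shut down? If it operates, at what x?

Shut down

Strip out fixed cost: VC = 153x - 42x^2 + 3x^3. Then AVC = 153 - 42x + 3x^2 and MC = 153 - 84x + 9x^2.
AVC hits its minimum where MC = AVC, at x = 7, giving min AVC = 153 - 42·7 + 3·7^2 = $6.
With P < min AVC ($2 < $6), every unit sold adds to the loss.
The firm minimizes its loss by shutting down and losing only its fixed cost of $520.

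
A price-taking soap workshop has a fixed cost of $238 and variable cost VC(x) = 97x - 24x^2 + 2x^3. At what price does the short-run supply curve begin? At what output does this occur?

The firm shuts down when price falls below the minimum of average variable cost. AVC = VC/x = 97 - 24x + 2x^2.
dAVC/dx = -24 + 4x = 0 gives x = 6. min AVC = 97 - 24·6 + 2·6^2 = 25.
So the shutdown price is $25.

$25 per unit, at x = 6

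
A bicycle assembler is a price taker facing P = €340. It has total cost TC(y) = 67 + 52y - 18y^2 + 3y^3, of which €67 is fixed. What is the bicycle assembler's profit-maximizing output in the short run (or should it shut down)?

Variable cost is VC = 52y - 18y^2 + 3y^3, so AVC = VC/y = 52 - 18y + 3y^2 and MC = dTC/dy = 52 - 36y + 9y^2.
AVC is minimized where dAVC/dy = -18 + 6y = 0, at y = 3; min AVC = 52 - 18·3 + 3·3^2 = €25.
P = €340 exceeds min AVC = €25, so the firm stays open.
Set P = MC: 340 = 52 - 36y + 9y^2 → -288 - 36y + 9y^2 = 0. The roots are y = -4 and y = 8; the profit-maximizing output is on the rising part of MC, so y* = 8.
Check: AVC at y = 8 is €100 ≤ P, so revenue covers variable cost.
Profit = P·y − TC = 340·8 − 867 = €1853.

Produce at y = 8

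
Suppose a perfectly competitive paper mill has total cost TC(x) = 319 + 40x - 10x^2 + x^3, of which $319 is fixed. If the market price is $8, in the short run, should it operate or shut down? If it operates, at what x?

Strip out fixed cost: VC = 40x - 10x^2 + x^3. Then AVC = 40 - 10x + x^2 and MC = 40 - 20x + 3x^2.
AVC hits its minimum where MC = AVC, at x = 5, giving min AVC = 40 - 10·5 + 5^2 = $15.
P = $8 lies below min AVC = $15; no output level covers variable cost.
Best response: produce nothing and absorb the $319 fixed cost.

Shut down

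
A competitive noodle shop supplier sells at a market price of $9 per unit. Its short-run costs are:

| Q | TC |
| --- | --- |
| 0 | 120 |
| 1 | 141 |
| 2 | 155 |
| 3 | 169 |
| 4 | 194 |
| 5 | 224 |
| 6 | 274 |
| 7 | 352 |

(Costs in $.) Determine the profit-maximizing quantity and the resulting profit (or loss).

Q = 0 (shut down); profit = -$120

Tabulate TR − TC: Q=0: -120; Q=1: -132; Q=2: -137; Q=3: -142; Q=4: -158; Q=5: -179; Q=6: -220; Q=7: -289.
Profit is highest at Q = 0. Equivalently, the lowest AVC in the table is 49/3 ≈ $16.33 at Q = 3, and P = $9 falls below it — price never covers variable cost, so the firm shuts down and loses only its fixed cost.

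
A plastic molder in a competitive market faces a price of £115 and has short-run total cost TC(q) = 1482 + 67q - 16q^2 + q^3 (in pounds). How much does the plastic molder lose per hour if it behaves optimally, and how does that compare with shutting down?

AVC = 67 - 16q + q^2 has its minimum £3 at q = 8; price £115 clears that bar, so the firm operates.
With MC = 67 - 32q + 3q^2, P = MC on the upward-sloping part at q* = 12.
TR = 115·12 = 1380. TC = 1482 + 228 = 1710. Profit = 1380 − 1710 = -£330.
By producing, the firm covers all variable cost plus £1152 of fixed cost; shutting down would lose the full £1482.

Profit = -£330 at q = 12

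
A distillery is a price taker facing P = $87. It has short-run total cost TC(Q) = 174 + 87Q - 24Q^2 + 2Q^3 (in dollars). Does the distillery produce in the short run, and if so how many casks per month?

Produce at Q = 8

Variable cost is VC = 87Q - 24Q^2 + 2Q^3, so AVC = VC/Q = 87 - 24Q + 2Q^2 and MC = dTC/dQ = 87 - 48Q + 6Q^2.
AVC hits its minimum where MC = AVC, at Q = 6, giving min AVC = 87 - 24·6 + 2·6^2 = $15.
P = $87 exceeds min AVC = $15, so the firm stays open.
Solving P = MC: -48Q + 6Q^2 = 0 ⇒ Q = 0 or 8. On the upward-sloping branch, Q* = 8.
Check: AVC at Q = 8 is $23 ≤ P, so revenue covers variable cost.
Profit = P·Q − TC = 87·8 − 358 = $338.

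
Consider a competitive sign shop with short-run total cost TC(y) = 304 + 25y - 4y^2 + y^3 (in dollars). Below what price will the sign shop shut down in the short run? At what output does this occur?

The shutdown price is the minimum of AVC. VC = 25y - 4y^2 + y^3, so AVC = 25 - 4y + y^2.
dAVC/dy = -4 + 2y = 0 gives y = 2. min AVC = 25 - 4·2 + 2^2 = 21.
So the shutdown price is $21.

$21 per unit, at y = 2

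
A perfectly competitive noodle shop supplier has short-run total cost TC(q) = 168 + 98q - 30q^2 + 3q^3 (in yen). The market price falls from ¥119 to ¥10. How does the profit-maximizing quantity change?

Output falls from 7 to 0 (the firm shuts down)

AVC = 98 - 30q + 3q^2, minimized at q = 5 where min AVC = ¥23. MC = 98 - 60q + 9q^2.
At P = ¥119 ≥ min AVC, set P = MC on the rising branch: q = 7.
At P = ¥10 < min AVC = ¥23, price no longer covers variable cost at any output, so the firm shuts down: q = 0.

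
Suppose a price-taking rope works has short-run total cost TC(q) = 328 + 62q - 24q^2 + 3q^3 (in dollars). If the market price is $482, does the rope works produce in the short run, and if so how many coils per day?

Produce at q = 10

Variable cost is VC = 62q - 24q^2 + 3q^3, so AVC = VC/q = 62 - 24q + 3q^2 and MC = dTC/dq = 62 - 48q + 9q^2.
AVC is minimized where dAVC/dq = -24 + 6q = 0, at q = 4; min AVC = 62 - 24·4 + 3·4^2 = $14.
Because $482 ≥ $14, revenue can cover variable cost; the firm operates.
Solving P = MC: -420 - 48q + 9q^2 = 0 ⇒ q = -14/3 or 10. On the upward-sloping branch, q* = 10.
Check: AVC at q = 10 is $122 ≤ P, so revenue covers variable cost.
Profit = P·q − TC = 482·10 − 1548 = $3272.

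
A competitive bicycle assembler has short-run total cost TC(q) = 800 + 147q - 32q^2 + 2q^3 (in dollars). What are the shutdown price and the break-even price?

Shutdown price = $19; break-even price = $107

Shutdown price = min AVC. AVC = 147 - 32q + 2q^2, with vertex at q = 8 and minimum $19.
ATC = 800/q + 147 - 32q + 2q^2. Setting dATC/dq = −800/q^2 − 32 + 4q = 0 gives q = 10 (since 4·10^3 − 32·10^2 = 800).
min ATC = 800/10 + 147 − 32·10 + 2·10^2 = $107. That is the break-even price.
Between these two prices the firm operates at a loss; above $107 it earns a profit.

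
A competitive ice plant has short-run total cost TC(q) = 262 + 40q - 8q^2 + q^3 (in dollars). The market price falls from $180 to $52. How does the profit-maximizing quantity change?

Output falls from 10 to 6

AVC = 40 - 8q + q^2, minimized at q = 4 where min AVC = $24. MC = 40 - 16q + 3q^2.
At P = $180 ≥ min AVC, set P = MC on the rising branch: q = 10.
At P = $52 ≥ min AVC, set P = MC: q = 6. The firm stays open but cuts output.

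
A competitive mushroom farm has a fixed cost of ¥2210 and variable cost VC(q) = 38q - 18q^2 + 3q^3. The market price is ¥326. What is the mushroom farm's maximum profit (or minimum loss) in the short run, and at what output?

Profit = -¥290 at q = 8

AVC = 38 - 18q + 3q^2; min AVC = ¥11 at q = 3. Since P = ¥326 ≥ min AVC, the firm produces.
MC = 38 - 36q + 9q^2. Setting P = MC and taking the root on the rising branch gives q* = 8.
TR = 326·8 = 2608. TC = 2210 + 688 = 2898. Profit = 2608 − 2898 = -¥290.
That loss of ¥290 beats the ¥2210 the firm would lose by shutting down; producing recovers ¥1920 of fixed cost.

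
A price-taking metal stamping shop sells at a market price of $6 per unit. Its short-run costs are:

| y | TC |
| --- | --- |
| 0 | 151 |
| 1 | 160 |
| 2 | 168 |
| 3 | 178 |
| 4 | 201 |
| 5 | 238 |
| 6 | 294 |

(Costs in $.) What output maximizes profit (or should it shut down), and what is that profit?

Tabulate TR − TC: y=0: -151; y=1: -154; y=2: -156; y=3: -160; y=4: -177; y=5: -208; y=6: -258.
Profit is highest at y = 0. Equivalently, the lowest AVC in the table is 17/2 ≈ $8.50 at y = 2, and P = $6 falls below it — price never covers variable cost, so the firm shuts down and loses only its fixed cost.

y = 0 (shut down); profit = -$151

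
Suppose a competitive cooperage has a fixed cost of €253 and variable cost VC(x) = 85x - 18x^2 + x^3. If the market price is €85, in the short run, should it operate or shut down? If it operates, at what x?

Variable cost is VC = 85x - 18x^2 + x^3, so AVC = VC/x = 85 - 18x + x^2 and MC = dTC/dx = 85 - 36x + 3x^2.
The AVC parabola has its vertex at x = 18/2 = 9, where AVC = 85 - 18·9 + 9^2 = €4.
P = €85 exceeds min AVC = €4, so the firm stays open.
Set P = MC: 85 = 85 - 36x + 3x^2 → -36x + 3x^2 = 0. The roots are x = 0 and x = 12; the profit-maximizing output is on the rising part of MC, so x* = 12.
Check: AVC at x = 12 is €13 ≤ P, so revenue covers variable cost.
Profit = P·x − TC = 85·12 − 409 = €611.

Produce at x = 12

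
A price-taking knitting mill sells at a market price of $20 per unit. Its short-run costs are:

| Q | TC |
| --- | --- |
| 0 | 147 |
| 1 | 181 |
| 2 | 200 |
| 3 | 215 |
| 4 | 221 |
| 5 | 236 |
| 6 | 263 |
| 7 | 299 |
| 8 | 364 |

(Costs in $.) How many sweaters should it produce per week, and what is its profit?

Tabulate TR − TC: Q=0: -147; Q=1: -161; Q=2: -160; Q=3: -155; Q=4: -141; Q=5: -136; Q=6: -143; Q=7: -159; Q=8: -204.
Profit is maximized at Q = 5. AVC there is 89/5 = $17.80 ≤ P, so producing beats shutting down (which would give -$147).

Q = 5; profit = -$136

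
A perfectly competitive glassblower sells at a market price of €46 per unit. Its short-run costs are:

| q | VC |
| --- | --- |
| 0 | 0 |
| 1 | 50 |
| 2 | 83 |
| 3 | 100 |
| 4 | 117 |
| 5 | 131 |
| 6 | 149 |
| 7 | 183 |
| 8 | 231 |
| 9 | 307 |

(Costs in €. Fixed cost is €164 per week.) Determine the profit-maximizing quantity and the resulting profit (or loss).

q = 7; profit = -€25

Tabulate TR − TC: q=0: -164; q=1: -168; q=2: -155; q=3: -126; q=4: -97; q=5: -65; q=6: -37; q=7: -25; q=8: -27; q=9: -57.
Profit is maximized at q = 7. AVC there is 183/7 = €26.14 ≤ P, so producing beats shutting down (which would give -€164).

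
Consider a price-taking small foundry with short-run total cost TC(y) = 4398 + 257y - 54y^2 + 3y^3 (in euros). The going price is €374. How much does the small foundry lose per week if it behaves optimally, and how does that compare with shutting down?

Profit = -€342 at y = 13

AVC = 257 - 54y + 3y^2; min AVC = €14 at y = 9. Since P = €374 ≥ min AVC, the firm produces.
With MC = 257 - 108y + 9y^2, P = MC on the upward-sloping part at y* = 13.
TR = 374·13 = 4862. TC = 4398 + 806 = 5204. Profit = 4862 − 5204 = -€342.
By producing, the firm covers all variable cost plus €4056 of fixed cost; shutting down would lose the full €4398.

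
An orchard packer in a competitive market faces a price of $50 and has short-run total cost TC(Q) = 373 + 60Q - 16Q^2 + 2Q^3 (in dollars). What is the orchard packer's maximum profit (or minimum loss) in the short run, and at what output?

AVC = 60 - 16Q + 2Q^2; min AVC = $28 at Q = 4. Since P = $50 ≥ min AVC, the firm produces.
MC = 60 - 32Q + 6Q^2. Setting P = MC and taking the root on the rising branch gives Q* = 5.
TR = 50·5 = 250. TC = 373 + 150 = 523. Profit = 250 − 523 = -$273.
By producing, the firm covers all variable cost plus $100 of fixed cost; shutting down would lose the full $373.

Profit = -$273 at Q = 5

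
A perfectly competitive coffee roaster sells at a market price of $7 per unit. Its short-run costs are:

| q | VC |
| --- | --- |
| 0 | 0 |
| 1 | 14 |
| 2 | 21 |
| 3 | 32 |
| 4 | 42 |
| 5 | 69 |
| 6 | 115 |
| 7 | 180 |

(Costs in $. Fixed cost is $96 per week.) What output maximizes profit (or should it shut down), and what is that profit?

q = 0 (shut down); profit = -$96

Tabulate TR − TC: q=0: -96; q=1: -103; q=2: -103; q=3: -107; q=4: -110; q=5: -130; q=6: -169; q=7: -227.
Profit is highest at q = 0. Equivalently, the lowest AVC in the table is 21/2 ≈ $10.50 at q = 2, and P = $7 falls below it — price never covers variable cost, so the firm shuts down and loses only its fixed cost.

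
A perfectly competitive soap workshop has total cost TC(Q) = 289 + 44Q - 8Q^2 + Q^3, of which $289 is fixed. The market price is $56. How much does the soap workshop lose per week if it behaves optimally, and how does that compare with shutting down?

Profit = -$145 at Q = 6

AVC = 44 - 8Q + Q^2; min AVC = $28 at Q = 4. Since P = $56 ≥ min AVC, the firm produces.
With MC = 44 - 16Q + 3Q^2, P = MC on the upward-sloping part at Q* = 6.
TR = 56·6 = 336. TC = 289 + 192 = 481. Profit = 336 − 481 = -$145.
Shutting down would mean losing the fixed cost of $289, so operating at a loss of $145 is better by $144.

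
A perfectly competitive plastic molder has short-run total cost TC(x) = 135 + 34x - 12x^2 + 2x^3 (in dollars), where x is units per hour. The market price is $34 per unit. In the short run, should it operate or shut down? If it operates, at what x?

Produce at x = 4

From TC, MC = TC'(x) = 34 - 24x + 6x^2 and AVC = VC/x = 34 - 12x + 2x^2.
The AVC parabola has its vertex at x = 12/4 = 3, where AVC = 34 - 12·3 + 2·3^2 = $16.
P = $34 exceeds min AVC = $16, so the firm stays open.
Solving P = MC: -24x + 6x^2 = 0 ⇒ x = 0 or 4. On the upward-sloping branch, x* = 4.
Check: AVC at x = 4 is $18 ≤ P, so revenue covers variable cost.
Profit = P·x − TC = 34·4 − 207 = -$71, a loss, but smaller than the $135 fixed cost the firm would lose by shutting down.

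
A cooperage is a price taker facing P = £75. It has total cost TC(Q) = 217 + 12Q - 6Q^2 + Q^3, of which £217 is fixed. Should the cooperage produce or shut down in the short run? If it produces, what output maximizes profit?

Produce at Q = 7

Strip out fixed cost: VC = 12Q - 6Q^2 + Q^3. Then AVC = 12 - 6Q + Q^2 and MC = 12 - 12Q + 3Q^2.
AVC hits its minimum where MC = AVC, at Q = 3, giving min AVC = 12 - 6·3 + 3^2 = £3.
P = £75 exceeds min AVC = £3, so the firm stays open.
Solving P = MC: -63 - 12Q + 3Q^2 = 0 ⇒ Q = -3 or 7. On the upward-sloping branch, Q* = 7.
Check: AVC at Q = 7 is £19 ≤ P, so revenue covers variable cost.
Profit = P·Q − TC = 75·7 − 350 = £175.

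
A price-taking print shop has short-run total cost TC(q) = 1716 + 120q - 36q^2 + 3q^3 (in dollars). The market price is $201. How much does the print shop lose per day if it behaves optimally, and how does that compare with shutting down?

Profit = -$258 at q = 9

AVC = 120 - 36q + 3q^2 has its minimum $12 at q = 6; price $201 clears that bar, so the firm operates.
MC = 120 - 72q + 9q^2. Setting P = MC and taking the root on the rising branch gives q* = 9.
TR = 201·9 = 1809. TC = 1716 + 351 = 2067. Profit = 1809 − 2067 = -$258.
By producing, the firm covers all variable cost plus $1458 of fixed cost; shutting down would lose the full $1716.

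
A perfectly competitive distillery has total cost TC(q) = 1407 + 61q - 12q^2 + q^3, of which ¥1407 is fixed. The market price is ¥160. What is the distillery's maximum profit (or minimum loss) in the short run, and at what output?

Profit = -¥197 at q = 11

AVC = 61 - 12q + q^2 has its minimum ¥25 at q = 6; price ¥160 clears that bar, so the firm operates.
With MC = 61 - 24q + 3q^2, P = MC on the upward-sloping part at q* = 11.
TR = 160·11 = 1760. TC = 1407 + 550 = 1957. Profit = 1760 − 1957 = -¥197.
By producing, the firm covers all variable cost plus ¥1210 of fixed cost; shutting down would lose the full ¥1407.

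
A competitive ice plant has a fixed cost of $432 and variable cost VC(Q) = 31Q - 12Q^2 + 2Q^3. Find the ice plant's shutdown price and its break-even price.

AVC = 31 - 12Q + 2Q^2; minimized at Q = 3, giving min AVC = $13. That is the shutdown price.
ATC = 432/Q + 31 - 12Q + 2Q^2. Setting dATC/dQ = −432/Q^2 − 12 + 4Q = 0 gives Q = 6 (since 4·6^3 − 12·6^2 = 432).
min ATC = 432/6 + 31 − 12·6 + 2·6^2 = $103. That is the break-even price.
For $13 ≤ P < $103 the firm produces at a loss; below $13 it shuts down.

Shutdown price = $13; break-even price = $103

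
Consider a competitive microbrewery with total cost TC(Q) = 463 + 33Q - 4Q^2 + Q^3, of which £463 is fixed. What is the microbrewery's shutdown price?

£29 per unit

Short-run supply begins at min AVC. From VC = 33Q - 4Q^2 + Q^3, AVC = 33 - 4Q + Q^2.
At the minimum of AVC, MC = AVC. MC = 33 - 8Q + 3Q^2; setting MC = AVC gives 2Q^2 - 4Q = 0, so Q = 2. min AVC = 29.
So the shutdown price is £29.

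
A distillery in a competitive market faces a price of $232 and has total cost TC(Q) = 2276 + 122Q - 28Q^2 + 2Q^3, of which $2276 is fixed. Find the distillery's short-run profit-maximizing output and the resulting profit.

Profit = -$340 at Q = 11

AVC = 122 - 28Q + 2Q^2 has its minimum $24 at Q = 7; price $232 clears that bar, so the firm operates.
MC = 122 - 56Q + 6Q^2. Setting P = MC and taking the root on the rising branch gives Q* = 11.
TR = 232·11 = 2552. TC = 2276 + 616 = 2892. Profit = 2552 − 2892 = -$340.
That loss of $340 beats the $2276 the firm would lose by shutting down; producing recovers $1936 of fixed cost.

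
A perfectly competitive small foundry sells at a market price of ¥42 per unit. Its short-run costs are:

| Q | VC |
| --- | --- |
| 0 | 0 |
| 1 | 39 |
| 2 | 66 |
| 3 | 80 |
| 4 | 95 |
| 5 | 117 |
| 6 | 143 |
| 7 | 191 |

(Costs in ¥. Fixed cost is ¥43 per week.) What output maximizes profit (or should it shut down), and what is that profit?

Q = 6; profit = ¥66

Profit at each row (π = 42Q − TC): Q=0: -43; Q=1: -40; Q=2: -25; Q=3: 3; Q=4: 30; Q=5: 50; Q=6: 66; Q=7: 60.
Profit is maximized at Q = 6. AVC there is 143/6 = ¥23.83 ≤ P, so producing beats shutting down (which would give -¥43).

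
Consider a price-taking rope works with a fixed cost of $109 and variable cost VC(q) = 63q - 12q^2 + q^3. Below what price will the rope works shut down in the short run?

$27 per unit

The firm shuts down when price falls below the minimum of average variable cost. AVC = VC/q = 63 - 12q + q^2.
At the minimum of AVC, MC = AVC. MC = 63 - 24q + 3q^2; setting MC = AVC gives 2q^2 - 12q = 0, so q = 6. min AVC = 27.
For P < $27 the firm produces nothing.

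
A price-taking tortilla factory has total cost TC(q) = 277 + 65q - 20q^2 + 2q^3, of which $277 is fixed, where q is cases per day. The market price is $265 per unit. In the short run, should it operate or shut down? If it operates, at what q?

Produce at q = 10

Strip out fixed cost: VC = 65q - 20q^2 + 2q^3. Then AVC = 65 - 20q + 2q^2 and MC = 65 - 40q + 6q^2.
AVC hits its minimum where MC = AVC, at q = 5, giving min AVC = 65 - 20·5 + 2·5^2 = $15.
P = $265 exceeds min AVC = $15, so the firm stays open.
Solving P = MC: -200 - 40q + 6q^2 = 0 ⇒ q = -10/3 or 10. On the upward-sloping branch, q* = 10.
Check: AVC at q = 10 is $65 ≤ P, so revenue covers variable cost.
Profit = P·q − TC = 265·10 − 927 = $1723.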